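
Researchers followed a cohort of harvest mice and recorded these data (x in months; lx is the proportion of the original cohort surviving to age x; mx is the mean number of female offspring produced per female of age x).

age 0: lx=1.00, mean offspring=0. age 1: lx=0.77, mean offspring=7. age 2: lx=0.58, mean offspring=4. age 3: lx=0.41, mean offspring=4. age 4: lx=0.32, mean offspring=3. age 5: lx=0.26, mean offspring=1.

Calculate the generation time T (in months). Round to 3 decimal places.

1.901

lx·mx: 0, 5.39, 2.32, 1.64, 0.96, 0.26 → R0 = 10.57
x·lx·mx: 0, 5.39, 4.64, 4.92, 3.84, 1.3 → Σ = 20.09
T = 20.09 / 10.57 = 1.900662… → 1.901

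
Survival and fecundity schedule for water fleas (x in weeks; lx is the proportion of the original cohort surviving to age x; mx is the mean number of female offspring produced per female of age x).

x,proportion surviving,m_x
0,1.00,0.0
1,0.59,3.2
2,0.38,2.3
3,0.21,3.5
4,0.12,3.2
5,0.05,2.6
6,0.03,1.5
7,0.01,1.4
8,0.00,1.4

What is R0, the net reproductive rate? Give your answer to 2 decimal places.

lx·mx by age: 0, 1.888, 0.874, 0.735, 0.384, 0.13, 0.045, 0.014, 0
R0 = Σ lx·mx = 4.07 → 4.07

4.07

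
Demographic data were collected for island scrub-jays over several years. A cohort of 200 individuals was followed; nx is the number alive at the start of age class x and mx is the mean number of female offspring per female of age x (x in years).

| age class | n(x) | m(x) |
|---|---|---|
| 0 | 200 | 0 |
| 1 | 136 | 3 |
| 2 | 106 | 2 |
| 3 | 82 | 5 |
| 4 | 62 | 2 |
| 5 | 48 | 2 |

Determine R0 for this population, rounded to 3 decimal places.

lx = nx/n0 = nx/200: 1, 0.68, 0.53, 0.41, 0.31, 0.24
lx·mx by age: 0, 2.04, 1.06, 2.05, 0.62, 0.48
R0 = Σ lx·mx = 6.25 → 6.250

6.250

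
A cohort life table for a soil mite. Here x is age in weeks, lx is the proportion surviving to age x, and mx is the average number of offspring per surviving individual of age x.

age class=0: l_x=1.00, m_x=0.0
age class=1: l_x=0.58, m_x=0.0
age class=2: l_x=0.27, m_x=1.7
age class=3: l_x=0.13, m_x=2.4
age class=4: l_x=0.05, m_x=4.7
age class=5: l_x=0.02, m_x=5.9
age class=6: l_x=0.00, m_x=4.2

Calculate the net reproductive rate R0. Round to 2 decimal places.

lx·mx by age: 0, 0, 0.459, 0.312, 0.235, 0.118, 0
R0 = Σ lx·mx = 1.124 → 1.12

1.12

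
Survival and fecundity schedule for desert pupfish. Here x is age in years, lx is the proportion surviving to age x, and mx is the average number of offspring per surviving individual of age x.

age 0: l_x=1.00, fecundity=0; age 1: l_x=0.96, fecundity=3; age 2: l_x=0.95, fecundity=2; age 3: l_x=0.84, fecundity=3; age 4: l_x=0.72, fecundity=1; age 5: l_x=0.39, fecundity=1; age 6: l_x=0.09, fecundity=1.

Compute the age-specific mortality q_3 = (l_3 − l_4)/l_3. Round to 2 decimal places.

0.14

q_3 = (l_3 − l_4) / l_3 = (0.84 − 0.72) / 0.84
     = 0.12 / 0.84 = 0.142857… → 0.14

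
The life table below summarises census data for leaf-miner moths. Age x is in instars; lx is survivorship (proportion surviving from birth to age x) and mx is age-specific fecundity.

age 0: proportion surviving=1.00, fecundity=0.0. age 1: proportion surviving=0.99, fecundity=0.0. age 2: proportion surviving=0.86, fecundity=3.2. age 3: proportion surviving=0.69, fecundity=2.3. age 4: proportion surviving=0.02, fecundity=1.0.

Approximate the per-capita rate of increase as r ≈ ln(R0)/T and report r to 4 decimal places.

0.6203

R0 = Σ lx·mx = 0 + 0 + 2.752 + 1.587 + 0.02 = 4.359
Σ x·lx·mx = 10.345; T = 10.345/4.359 = 2.37325…
r ≈ ln(R0)/T = ln(4.359)/2.37325… = 0.620349… → 0.6203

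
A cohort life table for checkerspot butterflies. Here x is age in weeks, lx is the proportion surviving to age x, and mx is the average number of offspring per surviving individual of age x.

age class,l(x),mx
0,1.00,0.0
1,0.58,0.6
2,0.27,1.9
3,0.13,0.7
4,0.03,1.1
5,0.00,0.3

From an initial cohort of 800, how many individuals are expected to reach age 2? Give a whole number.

216

Expected survivors = N0 · l_2 = 800 × 0.27 = 216 → 216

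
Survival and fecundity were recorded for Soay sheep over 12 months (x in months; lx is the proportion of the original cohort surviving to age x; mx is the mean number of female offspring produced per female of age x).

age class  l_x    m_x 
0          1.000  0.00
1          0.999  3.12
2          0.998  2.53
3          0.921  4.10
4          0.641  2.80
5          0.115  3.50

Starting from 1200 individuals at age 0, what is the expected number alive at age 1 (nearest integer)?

1199

Expected survivors = N0 · l_1 = 1200 × 0.999 = 1198.8 → 1199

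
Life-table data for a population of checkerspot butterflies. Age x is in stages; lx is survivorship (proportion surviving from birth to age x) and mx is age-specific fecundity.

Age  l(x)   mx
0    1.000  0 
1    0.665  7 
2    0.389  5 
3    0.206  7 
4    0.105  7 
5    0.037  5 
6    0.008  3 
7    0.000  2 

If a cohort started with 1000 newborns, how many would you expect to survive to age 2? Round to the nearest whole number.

389

Expected survivors = N0 · l_2 = 1000 × 0.389 = 389 → 389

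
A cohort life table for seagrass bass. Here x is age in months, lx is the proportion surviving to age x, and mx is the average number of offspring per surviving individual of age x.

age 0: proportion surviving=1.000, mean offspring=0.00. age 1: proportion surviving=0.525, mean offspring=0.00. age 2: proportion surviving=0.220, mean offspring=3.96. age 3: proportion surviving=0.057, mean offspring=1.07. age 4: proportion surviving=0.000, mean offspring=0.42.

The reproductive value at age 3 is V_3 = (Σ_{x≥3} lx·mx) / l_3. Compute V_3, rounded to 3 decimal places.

1.070

lx·mx for x ≥ 3: 0.06099, 0 → sum = 0.06099
V_3 = 0.06099 / l_3 = 0.06099 / 0.057 = 1.07 → 1.070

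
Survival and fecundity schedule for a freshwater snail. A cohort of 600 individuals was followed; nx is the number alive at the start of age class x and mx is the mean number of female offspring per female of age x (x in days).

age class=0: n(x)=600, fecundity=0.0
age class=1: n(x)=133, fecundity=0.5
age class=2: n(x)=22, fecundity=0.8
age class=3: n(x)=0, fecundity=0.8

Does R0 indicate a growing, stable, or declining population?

lx = nx/n0 = nx/600: 1, 0.22167…, 0.03667…, 0
R0 = Σ lx·mx = 0 + 0.110833… + 0.029333… + 0 = 0.140167…
R0 < 1, so the population is declining.

declining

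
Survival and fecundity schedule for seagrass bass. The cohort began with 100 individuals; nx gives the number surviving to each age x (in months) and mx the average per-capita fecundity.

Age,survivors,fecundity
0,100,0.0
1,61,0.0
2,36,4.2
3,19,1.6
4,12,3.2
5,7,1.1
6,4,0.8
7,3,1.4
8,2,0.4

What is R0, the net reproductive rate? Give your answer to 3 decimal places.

lx = nx/n0 = nx/100: 1, 0.61, 0.36, 0.19, 0.12, 0.07, 0.04, 0.03, 0.02
lx·mx by age: 0, 0, 1.512, 0.304, 0.384, 0.077, 0.032, 0.042, 0.008
R0 = Σ lx·mx = 2.359 → 2.359

2.359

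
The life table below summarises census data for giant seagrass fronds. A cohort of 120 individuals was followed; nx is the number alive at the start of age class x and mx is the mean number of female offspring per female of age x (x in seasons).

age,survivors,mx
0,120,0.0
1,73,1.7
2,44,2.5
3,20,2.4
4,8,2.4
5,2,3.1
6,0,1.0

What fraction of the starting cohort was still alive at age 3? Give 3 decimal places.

0.167

l_3 = n_3/n_0 = 20/120 = 0.166667… → 0.167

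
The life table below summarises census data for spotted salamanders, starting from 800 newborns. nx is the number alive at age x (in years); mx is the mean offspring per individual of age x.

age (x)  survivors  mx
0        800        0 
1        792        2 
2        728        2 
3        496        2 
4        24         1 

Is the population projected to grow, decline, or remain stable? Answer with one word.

growing

lx = nx/n0 = nx/800: 1, 0.99, 0.91, 0.62, 0.03
R0 = Σ lx·mx = 0 + 1.98 + 1.82 + 1.24 + 0.03 = 5.07
R0 > 1, so the population is growing.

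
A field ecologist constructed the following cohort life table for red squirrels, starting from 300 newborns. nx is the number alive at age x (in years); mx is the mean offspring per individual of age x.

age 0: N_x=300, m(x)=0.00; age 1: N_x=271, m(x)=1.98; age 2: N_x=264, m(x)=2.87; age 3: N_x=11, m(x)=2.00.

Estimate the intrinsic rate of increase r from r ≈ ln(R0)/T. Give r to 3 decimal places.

lx = nx/n0 = nx/300: 1, 0.90333…, 0.88, 0.03667…
R0 = Σ lx·mx = 0 + 1.7886… + 2.5256 + 0.07333… = 4.387533…
Σ x·lx·mx = 7.0598…; T = 7.0598…/4.387533… = 1.60906…
r ≈ ln(R0)/T = ln(4.387533…)/1.60906… = 0.91903… → 0.919

0.919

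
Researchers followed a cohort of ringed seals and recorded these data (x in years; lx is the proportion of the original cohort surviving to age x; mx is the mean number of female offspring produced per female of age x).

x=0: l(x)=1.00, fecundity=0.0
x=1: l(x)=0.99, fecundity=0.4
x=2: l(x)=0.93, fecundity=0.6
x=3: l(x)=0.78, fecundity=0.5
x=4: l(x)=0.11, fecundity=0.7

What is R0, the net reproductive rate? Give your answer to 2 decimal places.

1.42

lx·mx by age: 0, 0.396, 0.558, 0.39, 0.077
R0 = Σ lx·mx = 1.421 → 1.42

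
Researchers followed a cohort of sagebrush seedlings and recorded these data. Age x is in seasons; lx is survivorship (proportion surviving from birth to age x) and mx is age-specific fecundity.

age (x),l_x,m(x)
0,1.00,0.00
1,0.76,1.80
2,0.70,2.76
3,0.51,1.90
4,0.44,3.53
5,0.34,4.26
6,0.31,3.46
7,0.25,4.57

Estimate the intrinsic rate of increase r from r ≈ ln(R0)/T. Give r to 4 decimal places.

0.5924

R0 = Σ lx·mx = 0 + 1.368 + 1.932 + 0.969 + 1.5532 + 1.4484 + 1.0726 + 1.1425 = 9.4857
Σ x·lx·mx = 36.0269; T = 36.0269/9.4857 = 3.79802…
r ≈ ln(R0)/T = ln(9.4857)/3.79802… = 0.592357… → 0.5924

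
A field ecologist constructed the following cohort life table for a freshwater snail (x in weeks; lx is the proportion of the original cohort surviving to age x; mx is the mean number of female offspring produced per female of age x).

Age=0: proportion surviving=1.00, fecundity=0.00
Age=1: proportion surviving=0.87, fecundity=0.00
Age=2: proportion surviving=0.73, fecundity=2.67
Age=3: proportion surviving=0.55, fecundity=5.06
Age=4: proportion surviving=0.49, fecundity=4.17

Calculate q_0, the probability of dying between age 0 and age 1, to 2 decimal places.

q_0 = (l_0 − l_1) / l_0 = (1 − 0.87) / 1
     = 0.13 / 1 = 0.13 → 0.13

0.13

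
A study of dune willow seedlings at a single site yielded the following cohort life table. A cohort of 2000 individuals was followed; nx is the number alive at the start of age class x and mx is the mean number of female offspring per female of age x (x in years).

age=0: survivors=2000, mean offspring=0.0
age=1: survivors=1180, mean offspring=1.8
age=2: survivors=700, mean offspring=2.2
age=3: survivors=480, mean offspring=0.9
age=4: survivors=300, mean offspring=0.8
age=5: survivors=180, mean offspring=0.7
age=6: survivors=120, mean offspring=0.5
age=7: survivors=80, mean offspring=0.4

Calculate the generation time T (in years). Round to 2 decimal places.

1.90

lx = nx/n0 = nx/2000: 1, 0.59, 0.35, 0.24, 0.15, 0.09, 0.06, 0.04
lx·mx: 0, 1.062, 0.77, 0.216, 0.12, 0.063, 0.03, 0.016 → R0 = 2.277
x·lx·mx: 0, 1.062, 1.54, 0.648, 0.48, 0.315, 0.18, 0.112 → Σ = 4.337
T = 4.337 / 2.277 = 1.904699… → 1.90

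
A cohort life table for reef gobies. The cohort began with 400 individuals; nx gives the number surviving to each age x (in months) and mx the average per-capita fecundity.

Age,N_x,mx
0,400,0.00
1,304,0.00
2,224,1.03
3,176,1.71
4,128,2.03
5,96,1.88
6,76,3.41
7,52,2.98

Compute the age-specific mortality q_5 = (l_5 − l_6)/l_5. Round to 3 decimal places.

0.208

lx = nx/n0 = nx/400: 1, 0.76, 0.56, 0.44, 0.32, 0.24, 0.19, 0.13
q_5 = (l_5 − l_6) / l_5 = (0.24 − 0.19) / 0.24
     = 0.05 / 0.24 = 0.208333… → 0.208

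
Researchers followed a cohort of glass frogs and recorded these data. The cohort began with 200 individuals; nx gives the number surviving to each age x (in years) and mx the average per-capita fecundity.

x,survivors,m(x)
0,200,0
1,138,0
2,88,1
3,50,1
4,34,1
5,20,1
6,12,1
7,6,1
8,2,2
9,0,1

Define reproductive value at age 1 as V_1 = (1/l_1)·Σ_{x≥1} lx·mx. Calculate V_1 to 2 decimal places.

1.55

lx = nx/n0 = nx/200: 1, 0.69, 0.44, 0.25, 0.17, 0.1, 0.06, 0.03, 0.01, 0
lx·mx for x ≥ 1: 0, 0.44, 0.25, 0.17, 0.1, 0.06, 0.03, 0.02, 0 → sum = 1.07
V_1 = 1.07 / l_1 = 1.07 / 0.69 = 1.550725… → 1.55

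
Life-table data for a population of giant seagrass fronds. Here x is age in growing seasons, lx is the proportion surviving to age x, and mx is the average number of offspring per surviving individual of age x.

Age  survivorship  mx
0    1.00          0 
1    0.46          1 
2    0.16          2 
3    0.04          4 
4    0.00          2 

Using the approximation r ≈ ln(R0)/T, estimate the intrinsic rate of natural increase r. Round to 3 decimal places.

-0.037

R0 = Σ lx·mx = 0 + 0.46 + 0.32 + 0.16 + 0 = 0.94
Σ x·lx·mx = 1.58; T = 1.58/0.94 = 1.68085…
r ≈ ln(R0)/T = ln(0.94)/1.68085… = -0.03681… → -0.037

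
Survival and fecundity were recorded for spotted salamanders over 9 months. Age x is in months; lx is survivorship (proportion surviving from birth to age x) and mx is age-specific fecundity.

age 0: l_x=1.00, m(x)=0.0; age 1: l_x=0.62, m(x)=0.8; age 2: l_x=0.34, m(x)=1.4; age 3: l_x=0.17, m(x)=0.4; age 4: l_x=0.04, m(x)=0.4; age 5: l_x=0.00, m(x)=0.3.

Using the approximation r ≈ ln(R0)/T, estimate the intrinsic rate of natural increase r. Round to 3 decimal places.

0.034

R0 = Σ lx·mx = 0 + 0.496 + 0.476 + 0.068 + 0.016 + 0 = 1.056
Σ x·lx·mx = 1.716; T = 1.716/1.056 = 1.625
r ≈ ln(R0)/T = ln(1.056)/1.625 = 0.03353… → 0.034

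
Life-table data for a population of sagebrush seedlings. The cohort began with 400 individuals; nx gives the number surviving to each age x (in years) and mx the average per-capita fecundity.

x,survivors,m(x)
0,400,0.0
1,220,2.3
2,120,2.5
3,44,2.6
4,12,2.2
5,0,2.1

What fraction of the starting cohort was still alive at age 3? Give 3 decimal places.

0.110

l_3 = n_3/n_0 = 44/400 = 0.11 → 0.110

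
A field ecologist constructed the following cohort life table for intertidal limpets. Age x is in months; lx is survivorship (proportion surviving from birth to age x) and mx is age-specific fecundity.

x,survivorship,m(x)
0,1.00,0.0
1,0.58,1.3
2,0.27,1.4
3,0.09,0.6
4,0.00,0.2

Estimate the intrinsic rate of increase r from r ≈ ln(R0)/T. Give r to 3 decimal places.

R0 = Σ lx·mx = 0 + 0.754 + 0.378 + 0.054 + 0 = 1.186
Σ x·lx·mx = 1.672; T = 1.672/1.186 = 1.40978…
r ≈ ln(R0)/T = ln(1.186)/1.40978… = 0.121… → 0.121

0.121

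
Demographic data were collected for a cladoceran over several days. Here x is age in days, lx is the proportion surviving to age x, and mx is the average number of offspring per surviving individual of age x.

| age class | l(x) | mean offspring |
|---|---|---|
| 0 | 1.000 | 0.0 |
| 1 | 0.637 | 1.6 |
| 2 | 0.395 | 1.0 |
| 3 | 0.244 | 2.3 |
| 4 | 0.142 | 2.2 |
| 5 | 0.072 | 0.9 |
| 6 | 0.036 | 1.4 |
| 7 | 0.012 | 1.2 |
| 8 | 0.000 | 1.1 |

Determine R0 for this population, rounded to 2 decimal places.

2.42

lx·mx by age: 0, 1.0192, 0.395, 0.5612, 0.3124, 0.0648, 0.0504, 0.0144, 0
R0 = Σ lx·mx = 2.4174 → 2.42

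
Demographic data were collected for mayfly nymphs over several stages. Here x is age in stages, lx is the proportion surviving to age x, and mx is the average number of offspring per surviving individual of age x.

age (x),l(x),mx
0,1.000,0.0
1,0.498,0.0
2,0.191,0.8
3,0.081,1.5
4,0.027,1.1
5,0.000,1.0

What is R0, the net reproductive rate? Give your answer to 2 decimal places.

lx·mx by age: 0, 0, 0.1528, 0.1215, 0.0297, 0
R0 = Σ lx·mx = 0.304 → 0.30

0.30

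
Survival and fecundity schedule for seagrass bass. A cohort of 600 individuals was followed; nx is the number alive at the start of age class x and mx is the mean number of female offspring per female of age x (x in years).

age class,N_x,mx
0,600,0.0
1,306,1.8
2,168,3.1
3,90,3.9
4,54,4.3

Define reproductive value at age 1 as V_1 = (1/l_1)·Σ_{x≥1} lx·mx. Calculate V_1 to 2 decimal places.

lx = nx/n0 = nx/600: 1, 0.51, 0.28, 0.15, 0.09
lx·mx for x ≥ 1: 0.918, 0.868, 0.585, 0.387 → sum = 2.758
V_1 = 2.758 / l_1 = 2.758 / 0.51 = 5.407843… → 5.41

5.41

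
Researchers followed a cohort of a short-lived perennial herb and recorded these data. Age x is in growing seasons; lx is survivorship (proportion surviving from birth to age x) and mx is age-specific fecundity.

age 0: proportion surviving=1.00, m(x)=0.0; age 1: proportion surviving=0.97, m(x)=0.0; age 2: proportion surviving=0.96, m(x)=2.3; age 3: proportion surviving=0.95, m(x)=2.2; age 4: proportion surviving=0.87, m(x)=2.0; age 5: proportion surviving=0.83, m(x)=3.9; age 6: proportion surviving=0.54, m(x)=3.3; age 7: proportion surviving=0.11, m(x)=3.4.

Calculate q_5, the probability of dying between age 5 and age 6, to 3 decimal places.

q_5 = (l_5 − l_6) / l_5 = (0.83 − 0.54) / 0.83
     = 0.29 / 0.83 = 0.349398… → 0.349

0.349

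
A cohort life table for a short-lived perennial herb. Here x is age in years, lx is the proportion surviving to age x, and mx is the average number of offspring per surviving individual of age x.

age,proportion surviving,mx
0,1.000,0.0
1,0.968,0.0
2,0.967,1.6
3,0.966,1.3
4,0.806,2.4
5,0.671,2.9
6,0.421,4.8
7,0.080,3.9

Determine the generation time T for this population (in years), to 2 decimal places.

4.29

lx·mx: 0, 0, 1.5472, 1.2558, 1.9344, 1.9459, 2.0208, 0.312 → R0 = 9.0161
x·lx·mx: 0, 0, 3.0944, 3.7674, 7.7376, 9.7295, 12.1248, 2.184 → Σ = 38.6377
T = 38.6377 / 9.0161 = 4.285412… → 4.29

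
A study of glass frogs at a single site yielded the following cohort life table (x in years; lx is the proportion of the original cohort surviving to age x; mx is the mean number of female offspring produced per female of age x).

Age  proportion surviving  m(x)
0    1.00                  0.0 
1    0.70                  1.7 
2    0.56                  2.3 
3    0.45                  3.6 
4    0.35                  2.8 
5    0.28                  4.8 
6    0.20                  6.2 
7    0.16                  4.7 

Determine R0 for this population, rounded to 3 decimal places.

lx·mx by age: 0, 1.19, 1.288, 1.62, 0.98, 1.344, 1.24, 0.752
R0 = Σ lx·mx = 8.414 → 8.414

8.414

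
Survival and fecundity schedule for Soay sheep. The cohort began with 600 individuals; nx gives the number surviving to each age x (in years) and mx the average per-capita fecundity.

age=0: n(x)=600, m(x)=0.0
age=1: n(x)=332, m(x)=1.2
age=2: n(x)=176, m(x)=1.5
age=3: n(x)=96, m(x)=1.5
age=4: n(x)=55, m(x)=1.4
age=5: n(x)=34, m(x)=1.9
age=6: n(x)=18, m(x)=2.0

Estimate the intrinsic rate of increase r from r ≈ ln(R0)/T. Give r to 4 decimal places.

lx = nx/n0 = nx/600: 1, 0.55333…, 0.29333…, 0.16, 0.09167…, 0.05667…, 0.03
R0 = Σ lx·mx = 0 + 0.664… + 0.44… + 0.24 + 0.12833… + 0.10767… + 0.06 = 1.64…
Σ x·lx·mx = 3.675667…; T = 3.675667…/1.64… = 2.24126…
r ≈ ln(R0)/T = ln(1.64…)/2.24126… = 0.220722… → 0.2207

0.2207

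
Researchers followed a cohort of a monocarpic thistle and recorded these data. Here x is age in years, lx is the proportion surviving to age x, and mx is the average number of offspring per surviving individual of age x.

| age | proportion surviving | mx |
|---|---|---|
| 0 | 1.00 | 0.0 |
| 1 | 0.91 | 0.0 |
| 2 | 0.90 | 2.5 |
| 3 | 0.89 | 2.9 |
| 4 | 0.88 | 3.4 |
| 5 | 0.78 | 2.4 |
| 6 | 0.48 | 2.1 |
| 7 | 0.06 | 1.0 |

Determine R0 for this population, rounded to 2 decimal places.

10.76

lx·mx by age: 0, 0, 2.25, 2.581, 2.992, 1.872, 1.008, 0.06
R0 = Σ lx·mx = 10.763 → 10.76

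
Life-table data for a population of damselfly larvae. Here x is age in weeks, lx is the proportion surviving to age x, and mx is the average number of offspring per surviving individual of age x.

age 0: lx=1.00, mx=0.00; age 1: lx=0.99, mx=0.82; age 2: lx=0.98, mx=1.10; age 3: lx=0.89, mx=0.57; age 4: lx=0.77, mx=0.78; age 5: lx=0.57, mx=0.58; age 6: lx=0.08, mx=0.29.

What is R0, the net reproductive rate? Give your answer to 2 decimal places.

lx·mx by age: 0, 0.8118, 1.078, 0.5073, 0.6006, 0.3306, 0.0232
R0 = Σ lx·mx = 3.3515 → 3.35

3.35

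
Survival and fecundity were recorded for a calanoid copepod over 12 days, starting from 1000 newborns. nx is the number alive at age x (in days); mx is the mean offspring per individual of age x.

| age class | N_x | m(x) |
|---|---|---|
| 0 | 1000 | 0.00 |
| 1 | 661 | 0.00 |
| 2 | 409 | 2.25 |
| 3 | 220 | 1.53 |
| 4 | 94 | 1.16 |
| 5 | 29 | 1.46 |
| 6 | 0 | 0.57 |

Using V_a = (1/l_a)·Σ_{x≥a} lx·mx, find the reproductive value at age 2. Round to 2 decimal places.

3.44

lx = nx/n0 = nx/1000: 1, 0.661, 0.409, 0.22, 0.094, 0.029, 0
lx·mx for x ≥ 2: 0.92025, 0.3366, 0.10904, 0.04234, 0 → sum = 1.40823
V_2 = 1.40823 / l_2 = 1.40823 / 0.409 = 3.443105… → 3.44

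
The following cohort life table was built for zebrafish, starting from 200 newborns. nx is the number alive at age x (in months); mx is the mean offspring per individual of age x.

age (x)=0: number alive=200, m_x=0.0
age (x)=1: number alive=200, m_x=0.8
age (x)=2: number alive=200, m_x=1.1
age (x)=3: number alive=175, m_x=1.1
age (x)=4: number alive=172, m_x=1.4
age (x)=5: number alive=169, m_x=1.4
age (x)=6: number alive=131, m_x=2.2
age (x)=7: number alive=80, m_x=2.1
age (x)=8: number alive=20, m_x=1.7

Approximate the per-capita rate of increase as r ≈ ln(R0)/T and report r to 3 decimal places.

0.484

lx = nx/n0 = nx/200: 1, 1, 1, 0.875, 0.86, 0.845, 0.655, 0.4, 0.1
R0 = Σ lx·mx = 0 + 0.8 + 1.1 + 0.9625 + 1.204 + 1.183 + 1.441 + 0.84 + 0.17 = 7.7005
Σ x·lx·mx = 32.5045; T = 32.5045/7.7005 = 4.22109…
r ≈ ln(R0)/T = ln(7.7005)/4.22109… = 0.48359… → 0.484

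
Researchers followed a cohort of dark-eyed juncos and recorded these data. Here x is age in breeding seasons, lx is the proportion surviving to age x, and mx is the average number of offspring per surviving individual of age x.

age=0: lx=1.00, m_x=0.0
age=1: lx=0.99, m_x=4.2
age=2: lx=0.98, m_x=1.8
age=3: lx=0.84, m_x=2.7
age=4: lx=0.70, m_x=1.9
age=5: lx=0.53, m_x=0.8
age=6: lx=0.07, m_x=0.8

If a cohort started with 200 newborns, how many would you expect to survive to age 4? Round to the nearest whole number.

140

Expected survivors = N0 · l_4 = 200 × 0.70 = 140 → 140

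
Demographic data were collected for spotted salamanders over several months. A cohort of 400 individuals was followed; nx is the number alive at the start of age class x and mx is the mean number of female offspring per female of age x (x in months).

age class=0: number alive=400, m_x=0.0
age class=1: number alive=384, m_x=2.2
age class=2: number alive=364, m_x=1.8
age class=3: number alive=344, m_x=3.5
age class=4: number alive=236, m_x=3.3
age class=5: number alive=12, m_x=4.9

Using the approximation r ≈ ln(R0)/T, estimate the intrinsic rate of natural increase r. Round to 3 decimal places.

lx = nx/n0 = nx/400: 1, 0.96, 0.91, 0.86, 0.59, 0.03
R0 = Σ lx·mx = 0 + 2.112 + 1.638 + 3.01 + 1.947 + 0.147 = 8.854
Σ x·lx·mx = 22.941; T = 22.941/8.854 = 2.59103…
r ≈ ln(R0)/T = ln(8.854)/2.59103… = 0.8417… → 0.842

0.842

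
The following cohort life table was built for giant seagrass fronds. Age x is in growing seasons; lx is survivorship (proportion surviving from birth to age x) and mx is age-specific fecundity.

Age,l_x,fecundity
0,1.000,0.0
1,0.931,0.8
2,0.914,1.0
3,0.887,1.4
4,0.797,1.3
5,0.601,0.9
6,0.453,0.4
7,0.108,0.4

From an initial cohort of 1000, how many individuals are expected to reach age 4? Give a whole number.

Expected survivors = N0 · l_4 = 1000 × 0.797 = 797 → 797

797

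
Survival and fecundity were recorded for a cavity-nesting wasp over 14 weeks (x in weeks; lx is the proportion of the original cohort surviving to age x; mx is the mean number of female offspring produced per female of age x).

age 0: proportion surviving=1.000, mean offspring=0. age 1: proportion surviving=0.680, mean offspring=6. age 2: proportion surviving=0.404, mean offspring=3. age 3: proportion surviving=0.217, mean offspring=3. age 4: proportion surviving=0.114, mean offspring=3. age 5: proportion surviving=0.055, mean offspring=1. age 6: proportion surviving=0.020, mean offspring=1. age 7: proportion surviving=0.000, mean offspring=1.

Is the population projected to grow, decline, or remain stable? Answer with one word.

growing

R0 = Σ lx·mx = 0 + 4.08 + 1.212 + 0.651 + 0.342 + 0.055 + 0.02 + 0 = 6.36
R0 > 1, so the population is growing.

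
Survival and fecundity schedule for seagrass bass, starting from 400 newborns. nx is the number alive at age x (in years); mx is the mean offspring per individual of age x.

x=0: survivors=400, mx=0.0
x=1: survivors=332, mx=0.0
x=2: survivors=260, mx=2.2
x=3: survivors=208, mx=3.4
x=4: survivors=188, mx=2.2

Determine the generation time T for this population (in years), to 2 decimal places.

lx = nx/n0 = nx/400: 1, 0.83, 0.65, 0.52, 0.47
lx·mx: 0, 0, 1.43, 1.768, 1.034 → R0 = 4.232
x·lx·mx: 0, 0, 2.86, 5.304, 4.136 → Σ = 12.3
T = 12.3 / 4.232 = 2.906427… → 2.91

2.91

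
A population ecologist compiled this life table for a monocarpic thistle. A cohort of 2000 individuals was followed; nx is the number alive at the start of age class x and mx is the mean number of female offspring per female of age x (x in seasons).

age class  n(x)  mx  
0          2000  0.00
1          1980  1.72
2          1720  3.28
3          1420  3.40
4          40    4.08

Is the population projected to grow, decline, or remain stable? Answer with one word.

growing

lx = nx/n0 = nx/2000: 1, 0.99, 0.86, 0.71, 0.02
R0 = Σ lx·mx = 0 + 1.7028 + 2.8208 + 2.414 + 0.0816 = 7.0192
R0 > 1, so the population is growing.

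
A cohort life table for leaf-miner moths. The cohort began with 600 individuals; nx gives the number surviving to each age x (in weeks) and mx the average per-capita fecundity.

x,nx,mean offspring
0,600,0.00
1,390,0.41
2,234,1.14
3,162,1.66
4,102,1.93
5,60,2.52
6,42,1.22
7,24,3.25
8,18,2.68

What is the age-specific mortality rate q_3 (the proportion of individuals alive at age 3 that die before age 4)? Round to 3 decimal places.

lx = nx/n0 = nx/600: 1, 0.65, 0.39, 0.27, 0.17, 0.1, 0.07, 0.04, 0.03
q_3 = (l_3 − l_4) / l_3 = (0.27 − 0.17) / 0.27
     = 0.1 / 0.27 = 0.37037… → 0.370

0.370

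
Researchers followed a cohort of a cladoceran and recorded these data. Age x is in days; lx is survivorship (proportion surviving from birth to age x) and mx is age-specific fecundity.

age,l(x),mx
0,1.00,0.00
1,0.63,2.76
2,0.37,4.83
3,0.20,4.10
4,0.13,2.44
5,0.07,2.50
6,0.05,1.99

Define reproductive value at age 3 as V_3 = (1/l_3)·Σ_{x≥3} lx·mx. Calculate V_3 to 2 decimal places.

7.06

lx·mx for x ≥ 3: 0.82, 0.3172, 0.175, 0.0995 → sum = 1.4117
V_3 = 1.4117 / l_3 = 1.4117 / 0.2 = 7.0585 → 7.06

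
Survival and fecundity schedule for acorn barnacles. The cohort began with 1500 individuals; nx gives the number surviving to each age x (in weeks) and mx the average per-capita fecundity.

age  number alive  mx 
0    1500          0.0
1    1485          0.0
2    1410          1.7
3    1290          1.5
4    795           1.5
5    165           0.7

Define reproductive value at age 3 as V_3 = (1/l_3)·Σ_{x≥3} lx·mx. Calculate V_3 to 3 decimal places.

lx = nx/n0 = nx/1500: 1, 0.99, 0.94, 0.86, 0.53, 0.11
lx·mx for x ≥ 3: 1.29, 0.795, 0.077 → sum = 2.162
V_3 = 2.162 / l_3 = 2.162 / 0.86 = 2.513953… → 2.514

2.514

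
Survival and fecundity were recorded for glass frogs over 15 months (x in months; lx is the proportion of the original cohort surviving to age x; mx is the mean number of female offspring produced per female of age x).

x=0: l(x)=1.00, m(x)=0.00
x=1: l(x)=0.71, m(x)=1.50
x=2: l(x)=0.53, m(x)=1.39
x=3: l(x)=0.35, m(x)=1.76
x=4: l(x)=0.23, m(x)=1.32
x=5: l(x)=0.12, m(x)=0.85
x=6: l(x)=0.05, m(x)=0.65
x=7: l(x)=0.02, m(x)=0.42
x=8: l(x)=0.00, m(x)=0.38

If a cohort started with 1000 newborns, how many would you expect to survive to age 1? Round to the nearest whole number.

710

Expected survivors = N0 · l_1 = 1000 × 0.71 = 710 → 710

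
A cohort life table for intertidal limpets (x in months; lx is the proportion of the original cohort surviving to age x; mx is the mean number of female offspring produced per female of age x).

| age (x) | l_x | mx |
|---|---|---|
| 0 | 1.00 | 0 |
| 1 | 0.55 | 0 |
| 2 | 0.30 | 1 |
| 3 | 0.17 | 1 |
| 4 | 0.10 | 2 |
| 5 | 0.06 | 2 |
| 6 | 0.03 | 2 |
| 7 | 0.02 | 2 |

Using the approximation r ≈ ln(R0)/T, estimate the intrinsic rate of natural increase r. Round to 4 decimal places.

R0 = Σ lx·mx = 0 + 0 + 0.3 + 0.17 + 0.2 + 0.12 + 0.06 + 0.04 = 0.89
Σ x·lx·mx = 3.15; T = 3.15/0.89 = 3.53933…
r ≈ ln(R0)/T = ln(0.89)/3.53933… = -0.032925… → -0.0329

-0.0329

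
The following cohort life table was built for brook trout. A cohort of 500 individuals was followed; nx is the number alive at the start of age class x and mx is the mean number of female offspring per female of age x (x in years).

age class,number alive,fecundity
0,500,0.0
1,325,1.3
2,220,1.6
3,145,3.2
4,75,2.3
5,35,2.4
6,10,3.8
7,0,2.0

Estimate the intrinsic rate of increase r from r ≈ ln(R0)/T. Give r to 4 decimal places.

0.4454

lx = nx/n0 = nx/500: 1, 0.65, 0.44, 0.29, 0.15, 0.07, 0.02, 0
R0 = Σ lx·mx = 0 + 0.845 + 0.704 + 0.928 + 0.345 + 0.168 + 0.076 + 0 = 3.066
Σ x·lx·mx = 7.713; T = 7.713/3.066 = 2.51566…
r ≈ ln(R0)/T = ln(3.066)/2.51566… = 0.445361… → 0.4454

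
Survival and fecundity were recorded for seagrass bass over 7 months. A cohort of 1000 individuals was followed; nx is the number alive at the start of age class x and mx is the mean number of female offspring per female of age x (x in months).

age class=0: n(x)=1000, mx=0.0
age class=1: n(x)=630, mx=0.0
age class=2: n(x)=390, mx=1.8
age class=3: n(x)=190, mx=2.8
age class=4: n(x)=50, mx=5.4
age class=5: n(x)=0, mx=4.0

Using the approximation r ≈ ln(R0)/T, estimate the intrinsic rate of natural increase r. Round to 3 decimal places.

0.150

lx = nx/n0 = nx/1000: 1, 0.63, 0.39, 0.19, 0.05, 0
R0 = Σ lx·mx = 0 + 0 + 0.702 + 0.532 + 0.27 + 0 = 1.504
Σ x·lx·mx = 4.08; T = 4.08/1.504 = 2.71277…
r ≈ ln(R0)/T = ln(1.504)/2.71277… = 0.15045… → 0.150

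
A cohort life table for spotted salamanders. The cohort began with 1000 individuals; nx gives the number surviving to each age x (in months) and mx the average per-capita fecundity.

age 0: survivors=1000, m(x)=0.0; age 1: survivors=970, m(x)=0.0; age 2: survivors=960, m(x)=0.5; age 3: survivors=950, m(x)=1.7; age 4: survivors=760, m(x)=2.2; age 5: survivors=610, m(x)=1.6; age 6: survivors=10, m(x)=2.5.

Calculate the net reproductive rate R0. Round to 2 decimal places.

lx = nx/n0 = nx/1000: 1, 0.97, 0.96, 0.95, 0.76, 0.61, 0.01
lx·mx by age: 0, 0, 0.48, 1.615, 1.672, 0.976, 0.025
R0 = Σ lx·mx = 4.768 → 4.77

4.77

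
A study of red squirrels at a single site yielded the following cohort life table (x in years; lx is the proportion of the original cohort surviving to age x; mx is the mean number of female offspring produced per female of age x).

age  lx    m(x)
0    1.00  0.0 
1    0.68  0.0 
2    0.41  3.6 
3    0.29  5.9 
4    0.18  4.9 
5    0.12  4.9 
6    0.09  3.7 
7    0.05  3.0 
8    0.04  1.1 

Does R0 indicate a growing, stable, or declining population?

growing

R0 = Σ lx·mx = 0 + 0 + 1.476 + 1.711 + 0.882 + 0.588 + 0.333 + 0.15 + 0.044 = 5.184
R0 > 1, so the population is growing.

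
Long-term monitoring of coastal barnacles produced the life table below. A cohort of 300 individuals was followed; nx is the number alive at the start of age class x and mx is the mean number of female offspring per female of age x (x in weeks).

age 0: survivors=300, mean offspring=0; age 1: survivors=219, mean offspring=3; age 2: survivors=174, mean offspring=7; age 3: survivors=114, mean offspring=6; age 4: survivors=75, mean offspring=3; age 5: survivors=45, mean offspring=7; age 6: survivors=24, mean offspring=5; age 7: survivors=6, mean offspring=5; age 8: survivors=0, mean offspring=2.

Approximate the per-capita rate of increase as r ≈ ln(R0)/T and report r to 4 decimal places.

0.9053

lx = nx/n0 = nx/300: 1, 0.73, 0.58, 0.38, 0.25, 0.15, 0.08, 0.02, 0
R0 = Σ lx·mx = 0 + 2.19 + 4.06 + 2.28 + 0.75 + 1.05 + 0.4 + 0.1 + 0 = 10.83
Σ x·lx·mx = 28.5; T = 28.5/10.83 = 2.63158…
r ≈ ln(R0)/T = ln(10.83)/2.63158… = 0.905282… → 0.9053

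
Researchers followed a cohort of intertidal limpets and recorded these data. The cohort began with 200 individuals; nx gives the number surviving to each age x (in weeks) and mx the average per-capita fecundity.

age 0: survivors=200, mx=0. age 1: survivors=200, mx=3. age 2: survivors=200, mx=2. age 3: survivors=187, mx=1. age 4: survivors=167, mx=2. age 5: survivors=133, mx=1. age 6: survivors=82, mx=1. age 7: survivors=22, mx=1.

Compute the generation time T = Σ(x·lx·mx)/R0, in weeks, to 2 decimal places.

lx = nx/n0 = nx/200: 1, 1, 1, 0.935, 0.835, 0.665, 0.41, 0.11
lx·mx: 0, 3, 2, 0.935, 1.67, 0.665, 0.41, 0.11 → R0 = 8.79
x·lx·mx: 0, 3, 4, 2.805, 6.68, 3.325, 2.46, 0.77 → Σ = 23.04
T = 23.04 / 8.79 = 2.62116… → 2.62

2.62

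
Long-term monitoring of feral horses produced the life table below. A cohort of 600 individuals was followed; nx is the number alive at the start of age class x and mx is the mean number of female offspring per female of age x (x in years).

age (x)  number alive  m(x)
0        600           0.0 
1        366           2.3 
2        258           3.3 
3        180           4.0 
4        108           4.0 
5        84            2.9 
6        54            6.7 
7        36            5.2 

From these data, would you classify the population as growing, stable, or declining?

lx = nx/n0 = nx/600: 1, 0.61, 0.43, 0.3, 0.18, 0.14, 0.09, 0.06
R0 = Σ lx·mx = 0 + 1.403 + 1.419 + 1.2 + 0.72 + 0.406 + 0.603 + 0.312 = 6.063
R0 > 1, so the population is growing.

growing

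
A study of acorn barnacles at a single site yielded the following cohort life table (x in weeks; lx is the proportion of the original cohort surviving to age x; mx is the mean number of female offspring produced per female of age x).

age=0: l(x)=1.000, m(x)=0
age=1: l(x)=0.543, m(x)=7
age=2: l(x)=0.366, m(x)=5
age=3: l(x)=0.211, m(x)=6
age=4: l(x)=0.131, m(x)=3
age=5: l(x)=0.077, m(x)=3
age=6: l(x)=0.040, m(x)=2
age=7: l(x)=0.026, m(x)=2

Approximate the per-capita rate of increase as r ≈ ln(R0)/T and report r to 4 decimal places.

1.0502

R0 = Σ lx·mx = 0 + 3.801 + 1.83 + 1.266 + 0.393 + 0.231 + 0.08 + 0.052 = 7.653
Σ x·lx·mx = 14.83; T = 14.83/7.653 = 1.9378…
r ≈ ln(R0)/T = ln(7.653)/1.9378… = 1.050209… → 1.0502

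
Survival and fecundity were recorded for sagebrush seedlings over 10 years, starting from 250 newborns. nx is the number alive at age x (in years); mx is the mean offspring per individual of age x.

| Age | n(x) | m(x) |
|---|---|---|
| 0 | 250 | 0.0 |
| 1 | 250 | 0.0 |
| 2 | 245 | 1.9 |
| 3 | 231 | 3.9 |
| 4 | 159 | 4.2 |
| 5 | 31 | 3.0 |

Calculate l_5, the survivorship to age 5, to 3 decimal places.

0.124

l_5 = n_5/n_0 = 31/250 = 0.124 → 0.124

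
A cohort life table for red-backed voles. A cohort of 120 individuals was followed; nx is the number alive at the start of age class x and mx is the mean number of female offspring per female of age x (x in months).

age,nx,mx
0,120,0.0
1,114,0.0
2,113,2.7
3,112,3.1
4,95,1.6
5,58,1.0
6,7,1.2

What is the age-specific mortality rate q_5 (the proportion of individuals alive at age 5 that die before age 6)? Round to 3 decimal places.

lx = nx/n0 = nx/120: 1, 0.95, 0.94167…, 0.93333…, 0.79167…, 0.48333…, 0.05833…
q_5 = (l_5 − l_6) / l_5 = (0.483333… − 0.058333…) / 0.483333…
     = 0.425… / 0.483333… = 0.87931… → 0.879

0.879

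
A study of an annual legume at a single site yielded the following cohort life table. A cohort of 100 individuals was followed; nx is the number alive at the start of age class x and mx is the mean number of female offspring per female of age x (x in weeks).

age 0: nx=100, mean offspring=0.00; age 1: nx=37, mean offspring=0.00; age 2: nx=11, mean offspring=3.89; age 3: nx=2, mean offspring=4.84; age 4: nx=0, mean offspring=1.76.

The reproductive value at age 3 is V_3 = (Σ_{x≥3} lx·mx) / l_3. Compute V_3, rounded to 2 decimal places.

lx = nx/n0 = nx/100: 1, 0.37, 0.11, 0.02, 0
lx·mx for x ≥ 3: 0.0968, 0 → sum = 0.0968
V_3 = 0.0968 / l_3 = 0.0968 / 0.02 = 4.84 → 4.84

4.84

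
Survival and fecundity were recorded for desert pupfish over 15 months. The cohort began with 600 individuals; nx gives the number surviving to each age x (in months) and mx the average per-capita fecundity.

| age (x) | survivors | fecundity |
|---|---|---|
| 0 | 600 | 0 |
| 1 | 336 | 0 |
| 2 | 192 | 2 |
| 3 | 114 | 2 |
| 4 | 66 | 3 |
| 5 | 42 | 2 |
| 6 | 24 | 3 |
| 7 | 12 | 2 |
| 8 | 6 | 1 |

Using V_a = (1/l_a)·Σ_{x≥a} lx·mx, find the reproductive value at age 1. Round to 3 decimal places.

lx = nx/n0 = nx/600: 1, 0.56, 0.32, 0.19, 0.11, 0.07, 0.04, 0.02, 0.01
lx·mx for x ≥ 1: 0, 0.64, 0.38, 0.33, 0.14, 0.12, 0.04, 0.01 → sum = 1.66
V_1 = 1.66 / l_1 = 1.66 / 0.56 = 2.964286… → 2.964

2.964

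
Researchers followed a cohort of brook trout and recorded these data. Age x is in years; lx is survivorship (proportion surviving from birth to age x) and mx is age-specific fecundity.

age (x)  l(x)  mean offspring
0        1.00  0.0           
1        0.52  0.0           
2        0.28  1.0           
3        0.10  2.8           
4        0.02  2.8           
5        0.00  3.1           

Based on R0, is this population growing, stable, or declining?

declining

R0 = Σ lx·mx = 0 + 0 + 0.28 + 0.28 + 0.056 + 0 = 0.616
R0 < 1, so the population is declining.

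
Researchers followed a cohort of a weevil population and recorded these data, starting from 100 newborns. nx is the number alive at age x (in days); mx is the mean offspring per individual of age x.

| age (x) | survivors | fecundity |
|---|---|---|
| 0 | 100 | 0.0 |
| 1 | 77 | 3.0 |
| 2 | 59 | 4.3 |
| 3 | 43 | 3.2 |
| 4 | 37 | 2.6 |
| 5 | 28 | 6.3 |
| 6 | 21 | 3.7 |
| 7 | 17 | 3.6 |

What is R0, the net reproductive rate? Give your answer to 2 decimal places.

lx = nx/n0 = nx/100: 1, 0.77, 0.59, 0.43, 0.37, 0.28, 0.21, 0.17
lx·mx by age: 0, 2.31, 2.537, 1.376, 0.962, 1.764, 0.777, 0.612
R0 = Σ lx·mx = 10.338 → 10.34

10.34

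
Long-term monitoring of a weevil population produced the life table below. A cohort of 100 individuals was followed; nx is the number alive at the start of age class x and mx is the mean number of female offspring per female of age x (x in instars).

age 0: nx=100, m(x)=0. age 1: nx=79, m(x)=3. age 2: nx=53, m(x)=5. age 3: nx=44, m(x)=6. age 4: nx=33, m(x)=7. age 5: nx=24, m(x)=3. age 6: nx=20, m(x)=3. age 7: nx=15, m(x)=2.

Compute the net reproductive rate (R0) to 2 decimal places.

lx = nx/n0 = nx/100: 1, 0.79, 0.53, 0.44, 0.33, 0.24, 0.2, 0.15
lx·mx by age: 0, 2.37, 2.65, 2.64, 2.31, 0.72, 0.6, 0.3
R0 = Σ lx·mx = 11.59 → 11.59

11.59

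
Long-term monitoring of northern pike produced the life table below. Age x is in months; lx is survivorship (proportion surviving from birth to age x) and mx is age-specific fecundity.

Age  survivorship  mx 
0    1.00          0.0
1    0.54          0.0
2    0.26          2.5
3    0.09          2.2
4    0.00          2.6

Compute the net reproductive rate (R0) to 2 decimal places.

lx·mx by age: 0, 0, 0.65, 0.198, 0
R0 = Σ lx·mx = 0.848 → 0.85

0.85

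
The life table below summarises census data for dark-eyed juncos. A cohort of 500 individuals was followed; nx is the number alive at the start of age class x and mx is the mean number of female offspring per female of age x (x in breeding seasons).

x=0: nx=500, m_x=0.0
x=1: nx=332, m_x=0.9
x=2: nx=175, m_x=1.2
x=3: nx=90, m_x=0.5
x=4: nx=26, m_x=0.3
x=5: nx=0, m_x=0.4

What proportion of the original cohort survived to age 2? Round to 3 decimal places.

0.350

l_2 = n_2/n_0 = 175/500 = 0.35 → 0.350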